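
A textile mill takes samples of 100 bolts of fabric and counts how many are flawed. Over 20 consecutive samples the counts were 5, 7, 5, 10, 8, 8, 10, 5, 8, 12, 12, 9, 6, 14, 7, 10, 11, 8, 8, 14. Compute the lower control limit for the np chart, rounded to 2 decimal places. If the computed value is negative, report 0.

p̄ = Σdᵢ / (k·n) = 177 / (20 × 100) = 0.08850
LCL = np̄ − 3·√(np̄(1−p̄)) = 8.8500 − 3 × 2.8402 = 0.3294

0.33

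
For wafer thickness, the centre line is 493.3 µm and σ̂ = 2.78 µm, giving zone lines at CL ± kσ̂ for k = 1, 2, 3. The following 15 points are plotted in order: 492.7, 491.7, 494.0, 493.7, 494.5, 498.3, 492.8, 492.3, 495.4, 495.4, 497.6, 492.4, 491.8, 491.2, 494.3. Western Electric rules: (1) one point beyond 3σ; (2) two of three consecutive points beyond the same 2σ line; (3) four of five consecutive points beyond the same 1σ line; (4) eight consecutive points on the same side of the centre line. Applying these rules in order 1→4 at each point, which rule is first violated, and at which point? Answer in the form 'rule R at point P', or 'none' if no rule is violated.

Zone of each point (C = within 1σ̂, B = 1σ̂–2σ̂, A = 2σ̂–3σ̂, * = beyond 3σ̂; sign = side of CL): 1:-C, 2:-C, 3:+C, 4:+C, 5:+C, 6:+B, 7:-C, 8:-C, 9:+C, 10:+C, 11:+B, 12:-C, 13:-C, 14:-C, 15:+C
No rule fires across all 15 points.

none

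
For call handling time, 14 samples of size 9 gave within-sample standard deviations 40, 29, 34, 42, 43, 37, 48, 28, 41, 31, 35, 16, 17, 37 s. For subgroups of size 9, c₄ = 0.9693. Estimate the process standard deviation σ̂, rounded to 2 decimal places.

s̄ = (40 + 29 + 34 + 42 + 43 + 37 + 48 + 28 + 41 + 31 + 35 + 16 + 17 + 37) / 14 = 34.1429
σ̂ = s̄ / c₄ = 34.1429 / 0.9693 = 35.2242

35.22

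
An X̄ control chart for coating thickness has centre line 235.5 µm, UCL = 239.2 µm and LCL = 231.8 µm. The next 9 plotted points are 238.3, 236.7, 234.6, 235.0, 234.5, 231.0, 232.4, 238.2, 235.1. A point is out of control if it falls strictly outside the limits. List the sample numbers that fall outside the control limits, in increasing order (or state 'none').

6

Compare each point to [231.8, 239.2]: sample 6 = 231.0 < LCL.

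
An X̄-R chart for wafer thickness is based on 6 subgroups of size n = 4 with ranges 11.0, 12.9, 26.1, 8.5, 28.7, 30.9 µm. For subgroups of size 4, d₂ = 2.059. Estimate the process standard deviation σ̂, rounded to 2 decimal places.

R̄ = (11.0 + 12.9 + 26.1 + 8.5 + 28.7 + 30.9) / 6 = 19.6833
σ̂ = R̄ / d₂ = 19.6833 / 2.059 = 9.5597

9.56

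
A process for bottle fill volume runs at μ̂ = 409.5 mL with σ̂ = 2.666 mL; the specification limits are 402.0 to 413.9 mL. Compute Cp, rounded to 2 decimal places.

0.74

Cp = (USL − LSL) / (6σ̂) = (413.9 − 402.0) / (6 × 2.666) = 11.9000 / 15.9960 = 0.7439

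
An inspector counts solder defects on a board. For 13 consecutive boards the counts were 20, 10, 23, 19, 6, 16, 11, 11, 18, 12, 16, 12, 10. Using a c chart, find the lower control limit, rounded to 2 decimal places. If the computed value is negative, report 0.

2.87

c̄ = (20 + 10 + 23 + 19 + 6 + 16 + 11 + 11 + 18 + 12 + 16 + 12 + 10) / 13 = 184 / 13 = 14.1538
LCL = c̄ − 3√c̄ = 14.1538 − 3 × 3.7622 = 2.8674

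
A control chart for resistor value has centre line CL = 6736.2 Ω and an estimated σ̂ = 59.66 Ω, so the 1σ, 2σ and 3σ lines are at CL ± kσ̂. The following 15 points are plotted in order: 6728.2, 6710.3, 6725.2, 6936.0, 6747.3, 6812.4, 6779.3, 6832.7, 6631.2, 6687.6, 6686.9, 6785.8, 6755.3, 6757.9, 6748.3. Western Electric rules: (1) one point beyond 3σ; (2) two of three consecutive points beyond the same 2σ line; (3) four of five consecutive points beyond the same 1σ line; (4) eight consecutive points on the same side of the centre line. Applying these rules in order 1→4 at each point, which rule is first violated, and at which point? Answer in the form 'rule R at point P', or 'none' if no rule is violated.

Zone of each point (C = within 1σ̂, B = 1σ̂–2σ̂, A = 2σ̂–3σ̂, * = beyond 3σ̂; sign = side of CL): 1:-C, 2:-C, 3:-C, 4:+*, 5:+C, 6:+B, 7:+C, 8:+B, 9:-B, 10:-C, 11:-C, 12:+C, 13:+C, 14:+C, 15:+C
Rule 1 (one point beyond the 3σ limits) is satisfied at point 4.

rule 1 at point 4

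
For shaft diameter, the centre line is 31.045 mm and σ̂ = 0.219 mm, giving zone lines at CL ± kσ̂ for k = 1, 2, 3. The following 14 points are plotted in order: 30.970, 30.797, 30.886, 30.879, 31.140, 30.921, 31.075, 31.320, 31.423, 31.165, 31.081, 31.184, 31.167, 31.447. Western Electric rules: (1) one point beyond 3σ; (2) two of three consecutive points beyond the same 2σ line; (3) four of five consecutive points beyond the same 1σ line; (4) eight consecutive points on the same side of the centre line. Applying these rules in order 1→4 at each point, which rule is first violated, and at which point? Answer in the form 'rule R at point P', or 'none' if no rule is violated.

rule 4 at point 14

Zone of each point (C = within 1σ̂, B = 1σ̂–2σ̂, A = 2σ̂–3σ̂, * = beyond 3σ̂; sign = side of CL): 1:-C, 2:-B, 3:-C, 4:-C, 5:+C, 6:-C, 7:+C, 8:+B, 9:+B, 10:+C, 11:+C, 12:+C, 13:+C, 14:+B
Rule 4 (eight consecutive points on the same side of the centre line) is satisfied at point 14.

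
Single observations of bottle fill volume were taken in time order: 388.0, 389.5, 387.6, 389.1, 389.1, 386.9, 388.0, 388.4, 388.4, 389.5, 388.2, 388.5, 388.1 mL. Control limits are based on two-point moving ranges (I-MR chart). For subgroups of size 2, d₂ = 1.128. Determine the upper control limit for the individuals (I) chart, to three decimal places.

X̄ = (388.0 + 389.5 + 387.6 + 389.1 + 389.1 + 386.9 + 388.0 + 388.4 + 388.4 + 389.5 + 388.2 + 388.5 + 388.1) / 13 = 388.4077
Moving ranges: 1.5, 1.9, 1.5, 0.0, 2.2, 1.1, 0.4, 0.0, 1.1, 1.3, 0.3, 0.4; M̄R̄ = 11.7000 / 12 = 0.9750
UCL = X̄ + 3·M̄R̄/d₂ = 388.4077 + 3 × 0.9750 / 1.128 = 391.0008

391.001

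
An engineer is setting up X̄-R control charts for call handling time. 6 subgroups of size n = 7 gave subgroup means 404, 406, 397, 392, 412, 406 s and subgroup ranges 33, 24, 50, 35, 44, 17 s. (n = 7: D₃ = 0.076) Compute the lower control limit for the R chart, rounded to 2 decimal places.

R̄ = (33 + 24 + 50 + 35 + 44 + 17) / 6 = 203.0000 / 6 = 33.8333
LCL_R = D₃·R̄ = 0.076 × 33.8333 = 2.5713

2.57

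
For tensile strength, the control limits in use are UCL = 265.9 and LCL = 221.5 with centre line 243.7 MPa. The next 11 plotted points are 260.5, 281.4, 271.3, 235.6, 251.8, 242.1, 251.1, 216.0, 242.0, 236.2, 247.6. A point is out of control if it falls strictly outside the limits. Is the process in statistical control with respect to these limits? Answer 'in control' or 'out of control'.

out of control

Compare each point to [221.5, 265.9]: sample 2 = 281.4 > UCL; sample 3 = 271.3 > UCL; sample 8 = 216.0 < LCL.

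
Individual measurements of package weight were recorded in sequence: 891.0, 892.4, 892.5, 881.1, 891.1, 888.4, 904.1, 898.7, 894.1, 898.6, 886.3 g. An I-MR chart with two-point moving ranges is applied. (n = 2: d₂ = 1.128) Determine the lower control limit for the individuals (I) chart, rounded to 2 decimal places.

X̄ = (891.0 + 892.4 + 892.5 + 881.1 + 891.1 + 888.4 + 904.1 + 898.7 + 894.1 + 898.6 + 886.3) / 11 = 892.5727
Moving ranges: 1.4, 0.1, 11.4, 10.0, 2.7, 15.7, 5.4, 4.6, 4.5, 12.3; M̄R̄ = 68.1000 / 10 = 6.8100
LCL = X̄ − 3·M̄R̄/d₂ = 892.5727 − 3 × 6.8100 / 1.128 = 874.4610

874.46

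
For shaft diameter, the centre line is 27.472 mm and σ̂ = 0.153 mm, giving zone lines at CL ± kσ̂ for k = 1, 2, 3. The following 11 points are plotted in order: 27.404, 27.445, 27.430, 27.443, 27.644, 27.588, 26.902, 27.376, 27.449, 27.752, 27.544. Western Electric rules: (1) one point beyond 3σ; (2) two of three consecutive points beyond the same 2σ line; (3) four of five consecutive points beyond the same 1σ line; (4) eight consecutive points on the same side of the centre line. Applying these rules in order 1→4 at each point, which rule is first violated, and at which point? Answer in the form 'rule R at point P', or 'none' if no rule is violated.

rule 1 at point 7

Zone of each point (C = within 1σ̂, B = 1σ̂–2σ̂, A = 2σ̂–3σ̂, * = beyond 3σ̂; sign = side of CL): 1:-C, 2:-C, 3:-C, 4:-C, 5:+B, 6:+C, 7:-*, 8:-C, 9:-C, 10:+B, 11:+C
Rule 1 (one point beyond the 3σ limits) is satisfied at point 7.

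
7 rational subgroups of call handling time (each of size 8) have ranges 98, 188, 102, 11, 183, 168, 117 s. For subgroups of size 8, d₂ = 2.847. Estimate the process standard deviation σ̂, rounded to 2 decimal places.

43.50

R̄ = (98 + 188 + 102 + 11 + 183 + 168 + 117) / 7 = 123.8571
σ̂ = R̄ / d₂ = 123.8571 / 2.847 = 43.5044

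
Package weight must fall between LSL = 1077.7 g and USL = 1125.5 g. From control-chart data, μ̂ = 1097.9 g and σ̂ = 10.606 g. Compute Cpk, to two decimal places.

Cpu = (USL − μ̂) / (3σ̂) = (1125.5 − 1097.9) / (3 × 10.606) = 0.8674; Cpl = (μ̂ − LSL) / (3σ̂) = (1097.9 − 1077.7) / (3 × 10.606) = 0.6349; Cpk = min(Cpu, Cpl) = 0.6349

0.63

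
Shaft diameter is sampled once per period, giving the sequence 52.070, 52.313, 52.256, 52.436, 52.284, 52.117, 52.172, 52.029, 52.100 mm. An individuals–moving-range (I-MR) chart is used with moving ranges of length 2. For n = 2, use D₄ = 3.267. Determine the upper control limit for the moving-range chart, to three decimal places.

Moving ranges: 0.243, 0.057, 0.180, 0.152, 0.167, 0.055, 0.143, 0.071; M̄R̄ = 1.0680 / 8 = 0.1335
UCL_MR = D₄·M̄R̄ = 3.267 × 0.1335 = 0.4361

0.436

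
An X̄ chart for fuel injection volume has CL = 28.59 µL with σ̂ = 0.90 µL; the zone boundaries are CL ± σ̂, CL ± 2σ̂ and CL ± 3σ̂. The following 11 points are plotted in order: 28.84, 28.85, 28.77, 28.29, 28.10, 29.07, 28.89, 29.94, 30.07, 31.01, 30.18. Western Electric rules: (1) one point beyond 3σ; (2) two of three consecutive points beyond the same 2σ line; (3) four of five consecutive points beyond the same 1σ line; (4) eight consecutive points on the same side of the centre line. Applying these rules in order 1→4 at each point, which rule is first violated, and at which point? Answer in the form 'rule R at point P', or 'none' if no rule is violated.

rule 3 at point 11

Zone of each point (C = within 1σ̂, B = 1σ̂–2σ̂, A = 2σ̂–3σ̂, * = beyond 3σ̂; sign = side of CL): 1:+C, 2:+C, 3:+C, 4:-C, 5:-C, 6:+C, 7:+C, 8:+B, 9:+B, 10:+A, 11:+B
Rule 3 (four of five consecutive points beyond the same 1σ limit) is satisfied at point 11.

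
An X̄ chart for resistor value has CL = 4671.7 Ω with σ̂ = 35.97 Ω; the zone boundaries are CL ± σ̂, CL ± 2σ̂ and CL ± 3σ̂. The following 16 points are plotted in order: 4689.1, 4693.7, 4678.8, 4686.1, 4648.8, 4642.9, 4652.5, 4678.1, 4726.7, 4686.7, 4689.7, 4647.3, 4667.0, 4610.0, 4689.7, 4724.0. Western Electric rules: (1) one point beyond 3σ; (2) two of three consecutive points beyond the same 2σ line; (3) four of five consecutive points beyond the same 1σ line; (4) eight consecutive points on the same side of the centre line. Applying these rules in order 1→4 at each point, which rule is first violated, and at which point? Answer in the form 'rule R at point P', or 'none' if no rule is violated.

none

Zone of each point (C = within 1σ̂, B = 1σ̂–2σ̂, A = 2σ̂–3σ̂, * = beyond 3σ̂; sign = side of CL): 1:+C, 2:+C, 3:+C, 4:+C, 5:-C, 6:-C, 7:-C, 8:+C, 9:+B, 10:+C, 11:+C, 12:-C, 13:-C, 14:-B, 15:+C, 16:+B
No rule fires across all 16 points.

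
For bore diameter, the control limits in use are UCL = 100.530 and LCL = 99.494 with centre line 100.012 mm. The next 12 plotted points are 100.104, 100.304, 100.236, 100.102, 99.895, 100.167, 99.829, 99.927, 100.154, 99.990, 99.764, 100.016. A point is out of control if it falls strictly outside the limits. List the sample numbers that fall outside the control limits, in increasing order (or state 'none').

none

All 12 points lie within [99.494, 100.530].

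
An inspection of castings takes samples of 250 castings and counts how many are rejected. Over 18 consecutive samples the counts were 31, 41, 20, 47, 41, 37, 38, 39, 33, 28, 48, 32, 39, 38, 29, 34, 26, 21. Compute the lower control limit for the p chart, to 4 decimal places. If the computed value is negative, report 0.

0.0727

p̄ = Σdᵢ / (k·n) = 622 / (18 × 250) = 0.13822
LCL = p̄ − 3·√(p̄(1−p̄)/n) = 0.13822 − 3 × 0.02183 = 0.07274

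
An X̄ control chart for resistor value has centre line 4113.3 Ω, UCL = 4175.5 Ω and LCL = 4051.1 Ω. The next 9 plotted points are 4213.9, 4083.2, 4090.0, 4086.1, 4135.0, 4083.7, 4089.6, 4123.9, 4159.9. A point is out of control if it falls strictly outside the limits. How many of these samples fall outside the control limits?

1

Compare each point to [4051.1, 4175.5]: sample 1 = 4213.9 > UCL.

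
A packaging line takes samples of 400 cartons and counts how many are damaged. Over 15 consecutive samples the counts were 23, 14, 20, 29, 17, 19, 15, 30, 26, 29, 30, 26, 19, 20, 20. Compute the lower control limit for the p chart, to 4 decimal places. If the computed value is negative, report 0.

p̄ = Σdᵢ / (k·n) = 337 / (15 × 400) = 0.05617
LCL = p̄ − 3·√(p̄(1−p̄)/n) = 0.05617 − 3 × 0.01151 = 0.02163

0.0216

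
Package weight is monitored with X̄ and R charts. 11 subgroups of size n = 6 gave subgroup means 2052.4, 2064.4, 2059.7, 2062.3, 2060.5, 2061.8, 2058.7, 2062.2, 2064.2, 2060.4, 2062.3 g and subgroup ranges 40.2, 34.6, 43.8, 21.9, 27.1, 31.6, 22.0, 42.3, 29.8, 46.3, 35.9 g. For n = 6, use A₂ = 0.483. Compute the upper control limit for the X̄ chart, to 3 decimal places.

2077.297

X̄̄ = (2052.4 + 2064.4 + 2059.7 + 2062.3 + 2060.5 + 2061.8 + 2058.7 + 2062.2 + 2064.2 + 2060.4 + 2062.3) / 11 = 22668.9000 / 11 = 2060.8091
R̄ = (40.2 + 34.6 + 43.8 + 21.9 + 27.1 + 31.6 + 22.0 + 42.3 + 29.8 + 46.3 + 35.9) / 11 = 375.5000 / 11 = 34.1364
UCL = X̄̄ + A₂·R̄ = 2060.8091 + 0.483 × 34.1364 = 2077.2970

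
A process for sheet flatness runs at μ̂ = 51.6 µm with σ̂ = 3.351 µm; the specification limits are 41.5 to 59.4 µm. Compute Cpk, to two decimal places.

Cpu = (USL − μ̂) / (3σ̂) = (59.4 − 51.6) / (3 × 3.351) = 0.7759; Cpl = (μ̂ − LSL) / (3σ̂) = (51.6 − 41.5) / (3 × 3.351) = 1.0047; Cpk = min(Cpu, Cpl) = 0.7759

0.78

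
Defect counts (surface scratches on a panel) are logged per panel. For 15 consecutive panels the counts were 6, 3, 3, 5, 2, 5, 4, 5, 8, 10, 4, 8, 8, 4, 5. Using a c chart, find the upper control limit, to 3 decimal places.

12.262

c̄ = (6 + 3 + 3 + 5 + 2 + 5 + 4 + 5 + 8 + 10 + 4 + 8 + 8 + 4 + 5) / 15 = 80 / 15 = 5.3333
UCL = c̄ + 3√c̄ = 5.3333 + 3 × √5.3333 = 5.3333 + 3 × 2.3094 = 12.2615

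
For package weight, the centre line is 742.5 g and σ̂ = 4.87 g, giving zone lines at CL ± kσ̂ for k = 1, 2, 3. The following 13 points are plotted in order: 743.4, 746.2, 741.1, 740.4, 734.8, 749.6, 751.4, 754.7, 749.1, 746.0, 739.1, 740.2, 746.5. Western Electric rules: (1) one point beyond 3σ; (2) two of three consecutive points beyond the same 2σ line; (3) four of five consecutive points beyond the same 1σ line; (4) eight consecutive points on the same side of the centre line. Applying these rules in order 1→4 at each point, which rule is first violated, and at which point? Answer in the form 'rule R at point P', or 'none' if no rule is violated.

Zone of each point (C = within 1σ̂, B = 1σ̂–2σ̂, A = 2σ̂–3σ̂, * = beyond 3σ̂; sign = side of CL): 1:+C, 2:+C, 3:-C, 4:-C, 5:-B, 6:+B, 7:+B, 8:+A, 9:+B, 10:+C, 11:-C, 12:-C, 13:+C
Rule 3 (four of five consecutive points beyond the same 1σ limit) is satisfied at point 9.

rule 3 at point 9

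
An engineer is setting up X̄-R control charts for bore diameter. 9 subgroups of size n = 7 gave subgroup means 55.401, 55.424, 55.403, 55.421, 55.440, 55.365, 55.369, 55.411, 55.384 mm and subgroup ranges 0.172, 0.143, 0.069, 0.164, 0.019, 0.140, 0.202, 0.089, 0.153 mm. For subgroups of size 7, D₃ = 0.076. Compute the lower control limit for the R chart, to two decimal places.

R̄ = (0.172 + 0.143 + 0.069 + 0.164 + 0.019 + 0.140 + 0.202 + 0.089 + 0.153) / 9 = 1.1510 / 9 = 0.1279
LCL_R = D₃·R̄ = 0.076 × 0.1279 = 0.0097

0.01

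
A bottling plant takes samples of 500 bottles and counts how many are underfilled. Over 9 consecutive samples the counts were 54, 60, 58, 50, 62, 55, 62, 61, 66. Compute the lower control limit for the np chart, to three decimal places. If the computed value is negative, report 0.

37.079

p̄ = Σdᵢ / (k·n) = 528 / (9 × 500) = 0.11733
LCL = np̄ − 3·√(np̄(1−p̄)) = 58.6667 − 3 × 7.1960 = 37.0785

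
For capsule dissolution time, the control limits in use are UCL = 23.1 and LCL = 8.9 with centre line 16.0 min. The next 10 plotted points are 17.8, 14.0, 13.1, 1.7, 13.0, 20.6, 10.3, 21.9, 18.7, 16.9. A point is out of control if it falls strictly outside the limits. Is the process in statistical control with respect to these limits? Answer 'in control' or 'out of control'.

Compare each point to [8.9, 23.1]: sample 4 = 1.7 < LCL.

out of control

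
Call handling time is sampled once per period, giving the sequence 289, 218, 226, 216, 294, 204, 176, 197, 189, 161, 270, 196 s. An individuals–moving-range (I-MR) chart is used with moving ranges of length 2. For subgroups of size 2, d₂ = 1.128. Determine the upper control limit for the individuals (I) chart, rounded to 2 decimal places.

346.60

X̄ = (289 + 218 + 226 + 216 + 294 + 204 + 176 + 197 + 189 + 161 + 270 + 196) / 12 = 219.6667
Moving ranges: 71, 8, 10, 78, 90, 28, 21, 8, 28, 109, 74; M̄R̄ = 525.0000 / 11 = 47.7273
UCL = X̄ + 3·M̄R̄/d₂ = 219.6667 + 3 × 47.7273 / 1.128 = 346.6009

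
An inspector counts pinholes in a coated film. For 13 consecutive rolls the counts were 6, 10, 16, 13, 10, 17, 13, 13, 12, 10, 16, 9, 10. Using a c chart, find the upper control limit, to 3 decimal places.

22.282

c̄ = (6 + 10 + 16 + 13 + 10 + 17 + 13 + 13 + 12 + 10 + 16 + 9 + 10) / 13 = 155 / 13 = 11.9231
UCL = c̄ + 3√c̄ = 11.9231 + 3 × √11.9231 = 11.9231 + 3 × 3.4530 = 22.2820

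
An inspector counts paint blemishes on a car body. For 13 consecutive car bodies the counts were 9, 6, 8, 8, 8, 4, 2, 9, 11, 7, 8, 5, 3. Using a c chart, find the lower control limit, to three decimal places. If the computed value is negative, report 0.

c̄ = (9 + 6 + 8 + 8 + 8 + 4 + 2 + 9 + 11 + 7 + 8 + 5 + 3) / 13 = 88 / 13 = 6.7692
LCL = c̄ − 3√c̄ = 6.7692 − 3 × 2.6018 = -1.0361 → 0 (cannot be negative)

0.000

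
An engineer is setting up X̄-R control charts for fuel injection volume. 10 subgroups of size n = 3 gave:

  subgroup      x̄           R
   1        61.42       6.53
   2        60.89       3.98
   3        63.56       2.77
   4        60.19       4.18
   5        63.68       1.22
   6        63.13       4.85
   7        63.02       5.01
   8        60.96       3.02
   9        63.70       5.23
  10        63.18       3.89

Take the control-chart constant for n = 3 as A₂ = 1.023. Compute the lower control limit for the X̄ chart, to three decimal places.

X̄̄ = (61.42 + 60.89 + 63.56 + 60.19 + 63.68 + 63.13 + 63.02 + 60.96 + 63.70 + 63.18) / 10 = 623.7300 / 10 = 62.3730
R̄ = (6.53 + 3.98 + 2.77 + 4.18 + 1.22 + 4.85 + 5.01 + 3.02 + 5.23 + 3.89) / 10 = 40.6800 / 10 = 4.0680
LCL = X̄̄ − A₂·R̄ = 62.3730 − 1.023 × 4.0680 = 58.2114

58.211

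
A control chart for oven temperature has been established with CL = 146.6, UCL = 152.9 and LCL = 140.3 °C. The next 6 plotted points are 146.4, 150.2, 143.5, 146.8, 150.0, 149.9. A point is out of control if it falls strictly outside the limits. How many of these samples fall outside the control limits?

0

All 6 points lie within [140.3, 152.9].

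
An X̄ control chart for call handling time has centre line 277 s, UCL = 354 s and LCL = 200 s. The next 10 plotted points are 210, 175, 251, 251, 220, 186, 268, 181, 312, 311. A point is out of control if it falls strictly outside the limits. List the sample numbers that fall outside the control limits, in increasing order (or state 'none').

Compare each point to [200, 354]: sample 2 = 175 < LCL; sample 6 = 186 < LCL; sample 8 = 181 < LCL.

2, 6, 8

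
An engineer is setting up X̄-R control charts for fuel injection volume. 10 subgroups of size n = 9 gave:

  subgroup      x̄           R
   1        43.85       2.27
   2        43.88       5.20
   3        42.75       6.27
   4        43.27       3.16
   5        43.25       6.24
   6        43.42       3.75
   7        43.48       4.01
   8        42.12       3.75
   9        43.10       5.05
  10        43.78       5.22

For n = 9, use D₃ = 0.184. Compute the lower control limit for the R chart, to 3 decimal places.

R̄ = (2.27 + 5.20 + 6.27 + 3.16 + 6.24 + 3.75 + 4.01 + 3.75 + 5.05 + 5.22) / 10 = 44.9200 / 10 = 4.4920
LCL_R = D₃·R̄ = 0.184 × 4.4920 = 0.8265

0.827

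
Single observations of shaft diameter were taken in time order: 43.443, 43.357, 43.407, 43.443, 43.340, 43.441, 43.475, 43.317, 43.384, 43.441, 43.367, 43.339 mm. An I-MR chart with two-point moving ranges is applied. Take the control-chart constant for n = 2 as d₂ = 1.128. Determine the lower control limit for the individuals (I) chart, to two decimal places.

X̄ = (43.443 + 43.357 + 43.407 + 43.443 + 43.340 + 43.441 + 43.475 + 43.317 + 43.384 + 43.441 + 43.367 + 43.339) / 12 = 43.3962
Moving ranges: 0.086, 0.050, 0.036, 0.103, 0.101, 0.034, 0.158, 0.067, 0.057, 0.074, 0.028; M̄R̄ = 0.7940 / 11 = 0.0722
LCL = X̄ − 3·M̄R̄/d₂ = 43.3962 − 3 × 0.0722 / 1.128 = 43.2042

43.20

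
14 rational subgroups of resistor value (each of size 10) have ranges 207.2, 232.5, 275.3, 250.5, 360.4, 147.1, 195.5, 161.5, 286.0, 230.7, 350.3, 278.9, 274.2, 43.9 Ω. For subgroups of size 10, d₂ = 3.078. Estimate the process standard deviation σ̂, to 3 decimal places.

76.441

R̄ = (207.2 + 232.5 + 275.3 + 250.5 + 360.4 + 147.1 + 195.5 + 161.5 + 286.0 + 230.7 + 350.3 + 278.9 + 274.2 + 43.9) / 14 = 235.2857
σ̂ = R̄ / d₂ = 235.2857 / 3.078 = 76.4411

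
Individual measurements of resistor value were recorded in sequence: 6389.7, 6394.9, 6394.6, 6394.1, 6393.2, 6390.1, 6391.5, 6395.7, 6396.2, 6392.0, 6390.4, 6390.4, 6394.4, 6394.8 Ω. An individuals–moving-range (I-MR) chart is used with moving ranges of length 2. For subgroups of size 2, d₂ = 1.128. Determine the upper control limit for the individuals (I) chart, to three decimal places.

6398.381

X̄ = (6389.7 + 6394.9 + 6394.6 + 6394.1 + 6393.2 + 6390.1 + 6391.5 + 6395.7 + 6396.2 + 6392.0 + 6390.4 + 6390.4 + 6394.4 + 6394.8) / 14 = 6393.0000
Moving ranges: 5.2, 0.3, 0.5, 0.9, 3.1, 1.4, 4.2, 0.5, 4.2, 1.6, 0.0, 4.0, 0.4; M̄R̄ = 26.3000 / 13 = 2.0231
UCL = X̄ + 3·M̄R̄/d₂ = 6393.0000 + 3 × 2.0231 / 1.128 = 6398.3805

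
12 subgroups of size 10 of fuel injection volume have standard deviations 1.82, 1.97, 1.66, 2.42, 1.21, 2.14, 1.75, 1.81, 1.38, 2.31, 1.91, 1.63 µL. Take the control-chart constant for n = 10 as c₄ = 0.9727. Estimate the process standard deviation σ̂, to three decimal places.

s̄ = (1.82 + 1.97 + 1.66 + 2.42 + 1.21 + 2.14 + 1.75 + 1.81 + 1.38 + 2.31 + 1.91 + 1.63) / 12 = 1.8342
σ̂ = s̄ / c₄ = 1.8342 / 0.9727 = 1.8856

1.886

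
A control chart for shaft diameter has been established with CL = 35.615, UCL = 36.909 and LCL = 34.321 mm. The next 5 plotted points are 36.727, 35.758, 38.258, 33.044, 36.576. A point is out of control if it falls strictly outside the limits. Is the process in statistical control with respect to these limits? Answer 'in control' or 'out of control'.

out of control

Compare each point to [34.321, 36.909]: sample 3 = 38.258 > UCL; sample 4 = 33.044 < LCL.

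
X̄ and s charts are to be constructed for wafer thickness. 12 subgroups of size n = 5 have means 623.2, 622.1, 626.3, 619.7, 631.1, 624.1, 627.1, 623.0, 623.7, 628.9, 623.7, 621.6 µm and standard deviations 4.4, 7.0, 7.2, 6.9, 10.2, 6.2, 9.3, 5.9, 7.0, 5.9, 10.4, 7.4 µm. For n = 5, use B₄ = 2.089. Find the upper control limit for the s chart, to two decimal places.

15.28

s̄ = (4.4 + 7.0 + 7.2 + 6.9 + 10.2 + 6.2 + 9.3 + 5.9 + 7.0 + 5.9 + 10.4 + 7.4) / 12 = 7.3167
UCL_s = B₄·s̄ = 2.089 × 7.3167 = 15.2845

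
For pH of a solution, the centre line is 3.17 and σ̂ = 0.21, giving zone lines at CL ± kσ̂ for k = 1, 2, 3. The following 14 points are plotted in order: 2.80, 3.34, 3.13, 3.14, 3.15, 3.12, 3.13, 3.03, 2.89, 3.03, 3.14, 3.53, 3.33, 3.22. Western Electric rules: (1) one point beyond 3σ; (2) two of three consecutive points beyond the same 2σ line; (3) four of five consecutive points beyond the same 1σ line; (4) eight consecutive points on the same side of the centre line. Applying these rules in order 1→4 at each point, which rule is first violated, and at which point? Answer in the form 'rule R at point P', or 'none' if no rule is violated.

rule 4 at point 10

Zone of each point (C = within 1σ̂, B = 1σ̂–2σ̂, A = 2σ̂–3σ̂, * = beyond 3σ̂; sign = side of CL): 1:-B, 2:+C, 3:-C, 4:-C, 5:-C, 6:-C, 7:-C, 8:-C, 9:-B, 10:-C, 11:-C, 12:+B, 13:+C, 14:+C
Rule 4 (eight consecutive points on the same side of the centre line) is satisfied at point 10.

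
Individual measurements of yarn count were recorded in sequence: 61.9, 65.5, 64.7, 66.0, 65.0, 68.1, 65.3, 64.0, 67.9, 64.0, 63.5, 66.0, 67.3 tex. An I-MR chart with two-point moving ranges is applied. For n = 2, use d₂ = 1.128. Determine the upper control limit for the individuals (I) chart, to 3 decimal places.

X̄ = (61.9 + 65.5 + 64.7 + 66.0 + 65.0 + 68.1 + 65.3 + 64.0 + 67.9 + 64.0 + 63.5 + 66.0 + 67.3) / 13 = 65.3231
Moving ranges: 3.6, 0.8, 1.3, 1.0, 3.1, 2.8, 1.3, 3.9, 3.9, 0.5, 2.5, 1.3; M̄R̄ = 26.0000 / 12 = 2.1667
UCL = X̄ + 3·M̄R̄/d₂ = 65.3231 + 3 × 2.1667 / 1.128 = 71.0855

71.085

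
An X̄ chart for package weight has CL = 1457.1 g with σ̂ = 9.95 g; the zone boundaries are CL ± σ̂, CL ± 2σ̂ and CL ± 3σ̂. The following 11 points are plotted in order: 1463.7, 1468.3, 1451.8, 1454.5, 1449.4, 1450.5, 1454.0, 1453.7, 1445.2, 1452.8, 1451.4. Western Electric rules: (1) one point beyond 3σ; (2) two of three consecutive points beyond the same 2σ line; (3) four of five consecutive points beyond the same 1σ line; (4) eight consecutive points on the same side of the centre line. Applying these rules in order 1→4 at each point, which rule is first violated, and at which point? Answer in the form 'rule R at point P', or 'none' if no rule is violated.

Zone of each point (C = within 1σ̂, B = 1σ̂–2σ̂, A = 2σ̂–3σ̂, * = beyond 3σ̂; sign = side of CL): 1:+C, 2:+B, 3:-C, 4:-C, 5:-C, 6:-C, 7:-C, 8:-C, 9:-B, 10:-C, 11:-C
Rule 4 (eight consecutive points on the same side of the centre line) is satisfied at point 10.

rule 4 at point 10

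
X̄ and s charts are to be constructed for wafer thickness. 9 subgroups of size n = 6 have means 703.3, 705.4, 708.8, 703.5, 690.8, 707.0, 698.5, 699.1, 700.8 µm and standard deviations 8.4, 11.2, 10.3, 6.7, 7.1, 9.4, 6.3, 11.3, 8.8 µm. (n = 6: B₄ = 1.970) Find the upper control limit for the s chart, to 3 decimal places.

s̄ = (8.4 + 11.2 + 10.3 + 6.7 + 7.1 + 9.4 + 6.3 + 11.3 + 8.8) / 9 = 8.8333
UCL_s = B₄·s̄ = 1.970 × 8.8333 = 17.4017

17.402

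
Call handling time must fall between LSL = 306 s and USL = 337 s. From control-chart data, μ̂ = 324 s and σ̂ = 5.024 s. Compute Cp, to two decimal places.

Cp = (USL − LSL) / (6σ̂) = (337 − 306) / (6 × 5.024) = 31.0000 / 30.1440 = 1.0284

1.03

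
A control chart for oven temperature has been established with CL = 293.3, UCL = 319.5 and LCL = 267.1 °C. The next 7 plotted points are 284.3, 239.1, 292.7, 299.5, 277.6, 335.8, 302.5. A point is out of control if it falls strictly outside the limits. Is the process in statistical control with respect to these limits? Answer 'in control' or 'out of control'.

Compare each point to [267.1, 319.5]: sample 2 = 239.1 < LCL; sample 6 = 335.8 > UCL.

out of control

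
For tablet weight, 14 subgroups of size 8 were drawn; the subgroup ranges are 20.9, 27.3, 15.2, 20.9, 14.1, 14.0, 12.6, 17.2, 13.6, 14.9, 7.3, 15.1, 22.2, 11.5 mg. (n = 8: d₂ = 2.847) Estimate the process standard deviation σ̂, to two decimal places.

5.69

R̄ = (20.9 + 27.3 + 15.2 + 20.9 + 14.1 + 14.0 + 12.6 + 17.2 + 13.6 + 14.9 + 7.3 + 15.1 + 22.2 + 11.5) / 14 = 16.2000
σ̂ = R̄ / d₂ = 16.2000 / 2.847 = 5.6902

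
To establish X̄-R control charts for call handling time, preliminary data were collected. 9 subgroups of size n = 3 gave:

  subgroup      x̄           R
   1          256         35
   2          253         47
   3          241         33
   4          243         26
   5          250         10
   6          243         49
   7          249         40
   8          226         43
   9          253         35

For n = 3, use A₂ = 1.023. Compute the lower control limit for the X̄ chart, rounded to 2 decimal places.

X̄̄ = (256 + 253 + 241 + 243 + 250 + 243 + 249 + 226 + 253) / 9 = 2214.0000 / 9 = 246.0000
R̄ = (35 + 47 + 33 + 26 + 10 + 49 + 40 + 43 + 35) / 9 = 318.0000 / 9 = 35.3333
LCL = X̄̄ − A₂·R̄ = 246.0000 − 1.023 × 35.3333 = 209.8540

209.85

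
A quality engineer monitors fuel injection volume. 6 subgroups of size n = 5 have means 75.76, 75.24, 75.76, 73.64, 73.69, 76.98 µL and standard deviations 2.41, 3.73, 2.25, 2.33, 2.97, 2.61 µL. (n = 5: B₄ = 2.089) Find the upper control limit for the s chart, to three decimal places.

s̄ = (2.41 + 3.73 + 2.25 + 2.33 + 2.97 + 2.61) / 6 = 2.7167
UCL_s = B₄·s̄ = 2.089 × 2.7167 = 5.6751

5.675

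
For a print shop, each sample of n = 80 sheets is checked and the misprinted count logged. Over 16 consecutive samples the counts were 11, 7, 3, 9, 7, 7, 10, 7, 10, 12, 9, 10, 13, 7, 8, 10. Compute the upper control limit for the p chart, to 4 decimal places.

0.2141

p̄ = Σdᵢ / (k·n) = 140 / (16 × 80) = 0.10938
UCL = p̄ + 3·√(p̄(1−p̄)/n) = 0.10938 + 3 × √(0.10938×0.89062/80) = 0.10938 + 3 × 0.03489 = 0.21406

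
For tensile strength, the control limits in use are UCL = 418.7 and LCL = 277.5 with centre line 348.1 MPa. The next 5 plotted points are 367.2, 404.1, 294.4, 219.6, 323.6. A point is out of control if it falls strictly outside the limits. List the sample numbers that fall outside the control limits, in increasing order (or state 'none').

4

Compare each point to [277.5, 418.7]: sample 4 = 219.6 < LCL.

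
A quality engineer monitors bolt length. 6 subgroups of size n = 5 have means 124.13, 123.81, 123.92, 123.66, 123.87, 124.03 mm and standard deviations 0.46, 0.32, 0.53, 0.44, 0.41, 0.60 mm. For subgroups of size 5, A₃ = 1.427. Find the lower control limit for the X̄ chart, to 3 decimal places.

X̄̄ = (124.13 + 123.81 + 123.92 + 123.66 + 123.87 + 124.03) / 6 = 123.9033
s̄ = (0.46 + 0.32 + 0.53 + 0.44 + 0.41 + 0.60) / 6 = 0.4600
LCL = X̄̄ − A₃·s̄ = 123.9033 − 1.427 × 0.4600 = 123.2469

123.247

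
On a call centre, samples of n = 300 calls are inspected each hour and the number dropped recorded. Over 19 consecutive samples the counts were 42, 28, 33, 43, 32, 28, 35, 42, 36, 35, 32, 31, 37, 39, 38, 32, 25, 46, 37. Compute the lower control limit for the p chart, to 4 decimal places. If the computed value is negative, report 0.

p̄ = Σdᵢ / (k·n) = 671 / (19 × 300) = 0.11772
LCL = p̄ − 3·√(p̄(1−p̄)/n) = 0.11772 − 3 × 0.01861 = 0.06190

0.0619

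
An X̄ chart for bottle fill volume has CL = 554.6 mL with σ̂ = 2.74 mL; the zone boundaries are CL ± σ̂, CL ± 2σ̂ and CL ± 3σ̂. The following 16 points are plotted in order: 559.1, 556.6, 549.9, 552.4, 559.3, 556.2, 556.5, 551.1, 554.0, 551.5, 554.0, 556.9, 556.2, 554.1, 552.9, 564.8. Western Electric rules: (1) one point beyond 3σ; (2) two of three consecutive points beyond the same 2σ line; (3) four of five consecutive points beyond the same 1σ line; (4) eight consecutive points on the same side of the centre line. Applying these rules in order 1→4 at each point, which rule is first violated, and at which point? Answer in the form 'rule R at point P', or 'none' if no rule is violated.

rule 1 at point 16

Zone of each point (C = within 1σ̂, B = 1σ̂–2σ̂, A = 2σ̂–3σ̂, * = beyond 3σ̂; sign = side of CL): 1:+B, 2:+C, 3:-B, 4:-C, 5:+B, 6:+C, 7:+C, 8:-B, 9:-C, 10:-B, 11:-C, 12:+C, 13:+C, 14:-C, 15:-C, 16:+*
Rule 1 (one point beyond the 3σ limits) is satisfied at point 16.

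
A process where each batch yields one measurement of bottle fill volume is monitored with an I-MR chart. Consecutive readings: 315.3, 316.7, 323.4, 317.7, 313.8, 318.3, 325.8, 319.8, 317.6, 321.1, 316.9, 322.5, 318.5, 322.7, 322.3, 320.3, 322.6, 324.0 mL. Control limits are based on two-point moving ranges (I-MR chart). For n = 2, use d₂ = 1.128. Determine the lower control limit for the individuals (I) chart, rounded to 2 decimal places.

X̄ = (315.3 + 316.7 + 323.4 + 317.7 + 313.8 + 318.3 + 325.8 + 319.8 + 317.6 + 321.1 + 316.9 + 322.5 + 318.5 + 322.7 + 322.3 + 320.3 + 322.6 + 324.0) / 18 = 319.9611
Moving ranges: 1.4, 6.7, 5.7, 3.9, 4.5, 7.5, 6.0, 2.2, 3.5, 4.2, 5.6, 4.0, 4.2, 0.4, 2.0, 2.3, 1.4; M̄R̄ = 65.5000 / 17 = 3.8529
LCL = X̄ − 3·M̄R̄/d₂ = 319.9611 − 3 × 3.8529 / 1.128 = 309.7139

309.71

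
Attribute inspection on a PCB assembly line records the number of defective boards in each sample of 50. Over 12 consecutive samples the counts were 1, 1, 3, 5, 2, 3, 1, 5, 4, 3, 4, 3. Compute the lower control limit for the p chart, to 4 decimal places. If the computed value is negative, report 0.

0.0000

p̄ = Σdᵢ / (k·n) = 35 / (12 × 50) = 0.05833
LCL = p̄ − 3·√(p̄(1−p̄)/n) = 0.05833 − 3 × 0.03315 = -0.04110 → 0 (negative, so LCL = 0)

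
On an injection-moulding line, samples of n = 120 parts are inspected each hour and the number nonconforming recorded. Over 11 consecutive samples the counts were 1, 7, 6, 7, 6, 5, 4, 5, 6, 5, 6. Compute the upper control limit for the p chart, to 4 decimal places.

0.1001

p̄ = Σdᵢ / (k·n) = 58 / (11 × 120) = 0.04394
UCL = p̄ + 3·√(p̄(1−p̄)/n) = 0.04394 + 3 × √(0.04394×0.95606/120) = 0.04394 + 3 × 0.01871 = 0.10007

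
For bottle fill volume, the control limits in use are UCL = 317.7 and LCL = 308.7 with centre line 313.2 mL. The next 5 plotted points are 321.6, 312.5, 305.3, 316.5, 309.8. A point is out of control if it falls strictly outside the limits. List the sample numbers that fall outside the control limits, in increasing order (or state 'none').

Compare each point to [308.7, 317.7]: sample 1 = 321.6 > UCL; sample 3 = 305.3 < LCL.

1, 3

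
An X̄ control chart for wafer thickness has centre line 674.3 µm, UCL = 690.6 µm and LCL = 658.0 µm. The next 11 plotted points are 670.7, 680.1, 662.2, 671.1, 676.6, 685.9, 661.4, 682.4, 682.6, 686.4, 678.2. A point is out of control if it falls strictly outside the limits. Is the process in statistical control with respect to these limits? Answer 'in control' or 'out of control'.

in control

All 11 points lie within [658.0, 690.6].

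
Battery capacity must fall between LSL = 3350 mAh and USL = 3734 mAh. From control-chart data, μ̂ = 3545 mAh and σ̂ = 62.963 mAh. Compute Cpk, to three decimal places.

Cpu = (USL − μ̂) / (3σ̂) = (3734 − 3545) / (3 × 62.963) = 1.0006; Cpl = (μ̂ − LSL) / (3σ̂) = (3545 − 3350) / (3 × 62.963) = 1.0324; Cpk = min(Cpu, Cpl) = 1.0006

1.001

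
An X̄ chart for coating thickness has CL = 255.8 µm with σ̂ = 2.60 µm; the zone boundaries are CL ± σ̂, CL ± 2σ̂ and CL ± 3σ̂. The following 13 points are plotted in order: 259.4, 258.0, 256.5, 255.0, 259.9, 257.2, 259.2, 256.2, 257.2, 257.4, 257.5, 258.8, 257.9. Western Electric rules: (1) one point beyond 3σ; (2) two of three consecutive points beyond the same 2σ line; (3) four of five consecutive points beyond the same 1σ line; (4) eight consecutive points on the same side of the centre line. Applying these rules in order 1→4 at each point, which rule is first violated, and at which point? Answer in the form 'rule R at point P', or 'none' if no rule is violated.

rule 4 at point 12

Zone of each point (C = within 1σ̂, B = 1σ̂–2σ̂, A = 2σ̂–3σ̂, * = beyond 3σ̂; sign = side of CL): 1:+B, 2:+C, 3:+C, 4:-C, 5:+B, 6:+C, 7:+B, 8:+C, 9:+C, 10:+C, 11:+C, 12:+B, 13:+C
Rule 4 (eight consecutive points on the same side of the centre line) is satisfied at point 12.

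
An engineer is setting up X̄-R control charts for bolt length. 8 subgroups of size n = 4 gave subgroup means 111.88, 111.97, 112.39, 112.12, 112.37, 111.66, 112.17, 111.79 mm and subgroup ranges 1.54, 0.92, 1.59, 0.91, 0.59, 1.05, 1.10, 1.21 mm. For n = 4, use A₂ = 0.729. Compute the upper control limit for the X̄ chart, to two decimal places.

112.86

X̄̄ = (111.88 + 111.97 + 112.39 + 112.12 + 112.37 + 111.66 + 112.17 + 111.79) / 8 = 896.3500 / 8 = 112.0438
R̄ = (1.54 + 0.92 + 1.59 + 0.91 + 0.59 + 1.05 + 1.10 + 1.21) / 8 = 8.9100 / 8 = 1.1138
UCL = X̄̄ + A₂·R̄ = 112.0438 + 0.729 × 1.1138 = 112.8557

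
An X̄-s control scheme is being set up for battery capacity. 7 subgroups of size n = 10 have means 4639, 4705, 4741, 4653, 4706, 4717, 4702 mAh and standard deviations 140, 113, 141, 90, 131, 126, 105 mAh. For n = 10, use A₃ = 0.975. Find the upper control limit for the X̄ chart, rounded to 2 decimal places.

X̄̄ = (4639 + 4705 + 4741 + 4653 + 4706 + 4717 + 4702) / 7 = 4694.7143
s̄ = (140 + 113 + 141 + 90 + 131 + 126 + 105) / 7 = 120.8571
UCL = X̄̄ + A₃·s̄ = 4694.7143 + 0.975 × 120.8571 = 4812.5500

4812.55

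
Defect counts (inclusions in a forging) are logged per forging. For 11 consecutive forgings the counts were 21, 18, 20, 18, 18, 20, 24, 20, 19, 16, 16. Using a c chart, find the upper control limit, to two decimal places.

32.20

c̄ = (21 + 18 + 20 + 18 + 18 + 20 + 24 + 20 + 19 + 16 + 16) / 11 = 210 / 11 = 19.0909
UCL = c̄ + 3√c̄ = 19.0909 + 3 × √19.0909 = 19.0909 + 3 × 4.3693 = 32.1989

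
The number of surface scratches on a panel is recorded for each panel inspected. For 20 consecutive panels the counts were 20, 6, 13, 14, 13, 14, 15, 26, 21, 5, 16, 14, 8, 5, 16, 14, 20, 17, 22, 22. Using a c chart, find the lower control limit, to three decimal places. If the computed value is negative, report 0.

3.412

c̄ = (20 + 6 + 13 + 14 + 13 + 14 + 15 + 26 + 21 + 5 + 16 + 14 + 8 + 5 + 16 + 14 + 20 + 17 + 22 + 22) / 20 = 301 / 20 = 15.0500
LCL = c̄ − 3√c̄ = 15.0500 − 3 × 3.8794 = 3.4117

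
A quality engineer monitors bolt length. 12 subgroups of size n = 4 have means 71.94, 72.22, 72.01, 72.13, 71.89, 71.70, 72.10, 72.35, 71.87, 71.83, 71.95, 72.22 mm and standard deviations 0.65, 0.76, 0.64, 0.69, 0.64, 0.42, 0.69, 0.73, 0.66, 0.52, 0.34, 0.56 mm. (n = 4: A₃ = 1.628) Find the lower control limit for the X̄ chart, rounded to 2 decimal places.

X̄̄ = (71.94 + 72.22 + 72.01 + 72.13 + 71.89 + 71.70 + 72.10 + 72.35 + 71.87 + 71.83 + 71.95 + 72.22) / 12 = 72.0175
s̄ = (0.65 + 0.76 + 0.64 + 0.69 + 0.64 + 0.42 + 0.69 + 0.73 + 0.66 + 0.52 + 0.34 + 0.56) / 12 = 0.6083
LCL = X̄̄ − A₃·s̄ = 72.0175 − 1.628 × 0.6083 = 71.0271

71.03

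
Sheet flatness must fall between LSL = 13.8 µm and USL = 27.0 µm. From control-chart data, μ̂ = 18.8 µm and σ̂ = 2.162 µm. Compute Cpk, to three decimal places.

Cpu = (USL − μ̂) / (3σ̂) = (27.0 − 18.8) / (3 × 2.162) = 1.2643; Cpl = (μ̂ − LSL) / (3σ̂) = (18.8 − 13.8) / (3 × 2.162) = 0.7709; Cpk = min(Cpu, Cpl) = 0.7709

0.771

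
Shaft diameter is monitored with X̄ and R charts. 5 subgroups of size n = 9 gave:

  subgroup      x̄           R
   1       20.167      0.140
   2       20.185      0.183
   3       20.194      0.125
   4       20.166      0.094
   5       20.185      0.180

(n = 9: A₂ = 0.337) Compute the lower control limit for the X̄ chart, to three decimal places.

X̄̄ = (20.167 + 20.185 + 20.194 + 20.166 + 20.185) / 5 = 100.8970 / 5 = 20.1794
R̄ = (0.140 + 0.183 + 0.125 + 0.094 + 0.180) / 5 = 0.7220 / 5 = 0.1444
LCL = X̄̄ − A₂·R̄ = 20.1794 − 0.337 × 0.1444 = 20.1307

20.131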